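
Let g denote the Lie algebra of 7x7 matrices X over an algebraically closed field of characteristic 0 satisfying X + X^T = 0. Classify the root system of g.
This is so(7) with 7 odd, which has dimension 7(7-1)/2 = 21 and rank (7-1)/2 = 3. In the classification of classical Lie algebras, the orthogonal algebra so(2n+1) in an odd number of variables has type B_n; here n = 3, so the Dynkin diagram is a chain of 3 nodes with a double edge at one end; the terminal node there is the unique short simple root (B_3). Hence the type is B_3.

B_3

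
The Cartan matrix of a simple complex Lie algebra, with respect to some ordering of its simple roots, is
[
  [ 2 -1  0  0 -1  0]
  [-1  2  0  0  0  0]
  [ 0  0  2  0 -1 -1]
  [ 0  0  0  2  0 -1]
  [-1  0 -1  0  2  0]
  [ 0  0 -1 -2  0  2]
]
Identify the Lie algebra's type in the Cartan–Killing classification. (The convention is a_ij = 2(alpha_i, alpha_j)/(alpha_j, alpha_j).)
B_6

The matrix has rank 6 with 2's on the diagonal. Reading the off-diagonal entries as Dynkin edges (a single edge where a_ij = a_ji = -1; a double or triple edge where a_ij * a_ji = 2 or 3), the diagram is a chain of 6 nodes with a double edge at one end; the terminal node there is the unique short simple root (B_6). One simple-root ordering that puts it in standard form is (alpha_2, alpha_1, alpha_5, alpha_3, alpha_6, alpha_4). So the algebra is type B_6, i.e. so(13).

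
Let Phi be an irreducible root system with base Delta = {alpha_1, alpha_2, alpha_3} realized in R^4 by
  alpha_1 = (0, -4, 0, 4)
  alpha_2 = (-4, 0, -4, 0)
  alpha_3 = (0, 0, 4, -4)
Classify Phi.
A_3 (sl(4))

Compute the Cartan integers a_ij = 2(alpha_i, alpha_j)/(alpha_j, alpha_j); the resulting 3x3 Cartan matrix is
[[2, 0, -1], [0, 2, -1], [-1, -1, 2]].
All simple roots have the same length, so the diagram is simply laced. The associated Dynkin diagram is a chain of 3 nodes with single edges (A_3), so the type is A_3 (the algebra sl(4)).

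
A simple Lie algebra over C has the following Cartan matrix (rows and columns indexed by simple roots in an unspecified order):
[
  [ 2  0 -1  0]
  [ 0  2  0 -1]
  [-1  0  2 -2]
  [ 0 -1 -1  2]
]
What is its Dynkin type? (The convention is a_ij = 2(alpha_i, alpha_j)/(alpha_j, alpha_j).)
The matrix has rank 4 with 2's on the diagonal. Reading the off-diagonal entries as Dynkin edges (a single edge where a_ij = a_ji = -1; a double or triple edge where a_ij * a_ji = 2 or 3), the diagram is a chain of 4 nodes with a double edge between the middle two (F_4). One simple-root ordering that puts it in standard form is (alpha_1, alpha_3, alpha_4, alpha_2). So the algebra is type F_4.

F_4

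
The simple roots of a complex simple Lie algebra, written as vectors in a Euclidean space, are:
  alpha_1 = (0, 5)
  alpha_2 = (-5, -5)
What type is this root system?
Compute the Cartan integers a_ij = 2(alpha_i, alpha_j)/(alpha_j, alpha_j); the resulting 2x2 Cartan matrix is
[[2, -1], [-2, 2]].
The roots have two lengths (squared-length ratio 2:1); the short ones are alpha_{1}. The associated Dynkin diagram is a chain of 2 nodes with a double edge at one end; the terminal node there is the unique short simple root (B_2), so the type is B_2 (the algebra so(5)).

B2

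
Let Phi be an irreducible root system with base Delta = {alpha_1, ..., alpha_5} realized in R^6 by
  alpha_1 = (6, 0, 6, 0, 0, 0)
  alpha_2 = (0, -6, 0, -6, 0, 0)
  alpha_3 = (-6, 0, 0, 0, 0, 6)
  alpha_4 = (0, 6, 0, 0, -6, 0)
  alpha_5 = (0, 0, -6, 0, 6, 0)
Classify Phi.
A_5

Compute the Cartan integers a_ij = 2(alpha_i, alpha_j)/(alpha_j, alpha_j); the resulting 5x5 Cartan matrix is
[[2, 0, -1, 0, -1], [0, 2, 0, -1, 0], [-1, 0, 2, 0, 0], [0, -1, 0, 2, -1], [-1, 0, 0, -1, 2]].
All simple roots have the same length, so the diagram is simply laced. The associated Dynkin diagram is a chain of 5 nodes with single edges (A_5), so the type is A_5 (the algebra sl(6)).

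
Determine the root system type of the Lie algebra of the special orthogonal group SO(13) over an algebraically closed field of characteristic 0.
B6

This is so(13) with 13 odd, which has dimension 13(13-1)/2 = 78 and rank (13-1)/2 = 6. In the classification of classical Lie algebras, the orthogonal algebra so(2n+1) in an odd number of variables has type B_n; here n = 6, so the Dynkin diagram is a chain of 6 nodes with a double edge at one end; the terminal node there is the unique short simple root (B_6). Hence the type is B_6.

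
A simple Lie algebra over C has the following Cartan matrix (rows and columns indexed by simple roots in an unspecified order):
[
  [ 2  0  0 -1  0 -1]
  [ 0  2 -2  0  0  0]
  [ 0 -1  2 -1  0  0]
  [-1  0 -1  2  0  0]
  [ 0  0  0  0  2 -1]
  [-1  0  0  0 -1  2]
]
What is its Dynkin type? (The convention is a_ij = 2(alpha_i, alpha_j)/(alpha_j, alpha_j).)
The matrix has rank 6 with 2's on the diagonal. Reading the off-diagonal entries as Dynkin edges (a single edge where a_ij = a_ji = -1; a double or triple edge where a_ij * a_ji = 2 or 3), the diagram is a chain of 6 nodes with a double edge at one end; the terminal node there is the unique long simple root (C_6). One simple-root ordering that puts it in standard form is (alpha_5, alpha_6, alpha_1, alpha_4, alpha_3, alpha_2). So the algebra is type C_6, i.e. sp(12).

C6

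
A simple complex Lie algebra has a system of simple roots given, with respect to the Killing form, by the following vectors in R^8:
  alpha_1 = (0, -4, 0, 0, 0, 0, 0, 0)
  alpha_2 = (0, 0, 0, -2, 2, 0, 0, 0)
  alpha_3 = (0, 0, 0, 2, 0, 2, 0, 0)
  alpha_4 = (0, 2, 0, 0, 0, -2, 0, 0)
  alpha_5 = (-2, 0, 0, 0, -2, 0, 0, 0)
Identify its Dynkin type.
C_5

Compute the Cartan integers a_ij = 2(alpha_i, alpha_j)/(alpha_j, alpha_j); the resulting 5x5 Cartan matrix is
[[2, 0, 0, -2, 0], [0, 2, -1, 0, -1], [0, -1, 2, -1, 0], [-1, 0, -1, 2, 0], [0, -1, 0, 0, 2]].
The roots have two lengths (squared-length ratio 2:1); the short ones are alpha_{2,3,4,5}. The associated Dynkin diagram is a chain of 5 nodes with a double edge at one end; the terminal node there is the unique long simple root (C_5), so the type is C_5 (the algebra sp(10)).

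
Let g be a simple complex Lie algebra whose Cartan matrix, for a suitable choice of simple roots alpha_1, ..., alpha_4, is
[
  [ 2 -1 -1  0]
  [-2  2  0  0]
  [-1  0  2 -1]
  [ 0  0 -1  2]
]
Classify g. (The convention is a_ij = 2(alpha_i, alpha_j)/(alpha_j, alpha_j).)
The matrix has rank 4 with 2's on the diagonal. Reading the off-diagonal entries as Dynkin edges (a single edge where a_ij = a_ji = -1; a double or triple edge where a_ij * a_ji = 2 or 3), the diagram is a chain of 4 nodes with a double edge at one end; the terminal node there is the unique long simple root (C_4). One simple-root ordering that puts it in standard form is (alpha_4, alpha_3, alpha_1, alpha_2). So the algebra is type C_4, i.e. sp(8).

type C_4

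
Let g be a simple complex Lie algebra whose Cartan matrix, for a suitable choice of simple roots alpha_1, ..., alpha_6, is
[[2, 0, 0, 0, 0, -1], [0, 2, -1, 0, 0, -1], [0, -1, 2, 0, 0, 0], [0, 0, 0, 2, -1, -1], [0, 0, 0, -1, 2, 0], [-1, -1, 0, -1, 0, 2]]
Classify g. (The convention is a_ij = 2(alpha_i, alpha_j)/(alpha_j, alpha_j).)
E_6

The matrix has rank 6 with 2's on the diagonal. Reading the off-diagonal entries as Dynkin edges (a single edge where a_ij = a_ji = -1; a double or triple edge where a_ij * a_ji = 2 or 3), the diagram is a chain of 5 nodes with one extra node attached to the third node from one end (E_6). One simple-root ordering that puts it in standard form is (alpha_5, alpha_1, alpha_4, alpha_6, alpha_2, alpha_3). So the algebra is type E_6.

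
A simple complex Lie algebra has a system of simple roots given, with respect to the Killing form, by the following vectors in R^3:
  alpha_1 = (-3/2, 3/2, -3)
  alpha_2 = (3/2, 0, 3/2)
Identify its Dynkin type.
Compute the Cartan integers a_ij = 2(alpha_i, alpha_j)/(alpha_j, alpha_j); the resulting 2x2 Cartan matrix is
[[2, -3], [-1, 2]].
The roots have two lengths (squared-length ratio 3:1); the short ones are alpha_{2}. The associated Dynkin diagram is two nodes joined by a triple edge (G_2), so the type is G_2.

G_2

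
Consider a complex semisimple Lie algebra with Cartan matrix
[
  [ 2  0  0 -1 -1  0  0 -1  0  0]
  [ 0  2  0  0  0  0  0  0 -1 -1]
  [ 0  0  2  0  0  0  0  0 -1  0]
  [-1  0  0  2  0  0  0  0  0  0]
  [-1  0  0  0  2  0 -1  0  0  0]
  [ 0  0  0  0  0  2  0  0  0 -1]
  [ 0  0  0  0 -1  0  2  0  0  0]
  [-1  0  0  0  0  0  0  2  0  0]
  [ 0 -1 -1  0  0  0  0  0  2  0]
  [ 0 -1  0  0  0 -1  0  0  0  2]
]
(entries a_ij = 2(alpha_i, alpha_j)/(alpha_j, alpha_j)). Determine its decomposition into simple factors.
type A_5 + type D_5

The diagram associated to this matrix has two connected components: the simple roots {alpha_2, alpha_3, alpha_6, alpha_9, alpha_10} form a chain of 5 nodes with single edges (A_5), and {alpha_1, alpha_4, alpha_5, alpha_7, alpha_8} form a chain of 3 nodes with a fork of two nodes at one end (D_5). A semisimple Lie algebra decomposes uniquely as the direct sum of simple ideals, one per connected component of its Dynkin diagram, so g ≅ A_5 ⊕ D_5 (dimension 35 + 45 = 80).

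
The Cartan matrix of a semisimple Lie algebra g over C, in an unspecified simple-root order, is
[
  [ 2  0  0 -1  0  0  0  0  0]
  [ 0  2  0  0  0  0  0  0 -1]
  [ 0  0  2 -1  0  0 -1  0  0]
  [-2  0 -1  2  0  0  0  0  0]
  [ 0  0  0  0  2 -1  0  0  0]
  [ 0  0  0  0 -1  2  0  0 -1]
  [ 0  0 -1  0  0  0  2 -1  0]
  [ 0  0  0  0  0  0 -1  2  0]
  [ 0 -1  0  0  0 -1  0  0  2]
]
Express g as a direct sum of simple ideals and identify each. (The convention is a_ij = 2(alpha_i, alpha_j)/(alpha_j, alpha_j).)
type A_4 + type B_5

The diagram associated to this matrix has two connected components: the simple roots {alpha_2, alpha_5, alpha_6, alpha_9} form a chain of 4 nodes with single edges (A_4), and {alpha_1, alpha_3, alpha_4, alpha_7, alpha_8} form a chain of 5 nodes with a double edge at one end; the terminal node there is the unique short simple root (B_5). A semisimple Lie algebra decomposes uniquely as the direct sum of simple ideals, one per connected component of its Dynkin diagram, so g ≅ A_4 ⊕ B_5 (dimension 24 + 55 = 79).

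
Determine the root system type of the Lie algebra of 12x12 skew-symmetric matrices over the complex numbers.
D_6 (so(12))

This is so(12) with 12 even, which has dimension 12(12-1)/2 = 66 and rank 12/2 = 6. In the classification of classical Lie algebras, the orthogonal algebra so(2n) in an even number of variables has type D_n; here n = 6, so the Dynkin diagram is a chain of 4 nodes with a fork of two nodes at one end (D_6). Hence the type is D_6.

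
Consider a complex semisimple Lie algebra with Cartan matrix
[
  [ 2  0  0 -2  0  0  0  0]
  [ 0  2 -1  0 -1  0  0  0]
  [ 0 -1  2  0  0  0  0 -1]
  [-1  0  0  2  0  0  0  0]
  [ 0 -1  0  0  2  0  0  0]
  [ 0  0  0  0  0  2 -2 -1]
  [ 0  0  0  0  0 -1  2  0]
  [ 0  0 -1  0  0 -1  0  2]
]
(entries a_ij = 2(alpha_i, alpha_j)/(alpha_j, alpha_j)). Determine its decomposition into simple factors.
B2 ⊕ B6

The diagram associated to this matrix has two connected components: the simple roots {alpha_1, alpha_4} form a chain of 2 nodes with a double edge at one end; the terminal node there is the unique short simple root (B_2), and {alpha_2, alpha_3, alpha_5, alpha_6, alpha_7, alpha_8} form a chain of 6 nodes with a double edge at one end; the terminal node there is the unique short simple root (B_6). A semisimple Lie algebra decomposes uniquely as the direct sum of simple ideals, one per connected component of its Dynkin diagram, so g ≅ B_2 ⊕ B_6 (dimension 10 + 78 = 88).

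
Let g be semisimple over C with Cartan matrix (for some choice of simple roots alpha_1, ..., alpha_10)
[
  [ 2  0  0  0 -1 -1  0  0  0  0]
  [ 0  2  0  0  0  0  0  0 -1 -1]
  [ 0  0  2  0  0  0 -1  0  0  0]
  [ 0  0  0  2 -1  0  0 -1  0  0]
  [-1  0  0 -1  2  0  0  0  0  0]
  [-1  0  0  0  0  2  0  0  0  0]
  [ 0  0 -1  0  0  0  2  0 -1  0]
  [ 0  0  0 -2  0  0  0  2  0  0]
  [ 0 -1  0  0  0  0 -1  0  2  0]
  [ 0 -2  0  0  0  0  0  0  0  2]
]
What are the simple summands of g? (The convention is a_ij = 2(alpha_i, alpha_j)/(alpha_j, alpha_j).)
C5 + C5

The diagram associated to this matrix has two connected components: the simple roots {alpha_1, alpha_4, alpha_5, alpha_6, alpha_8} form a chain of 5 nodes with a double edge at one end; the terminal node there is the unique long simple root (C_5), and {alpha_2, alpha_3, alpha_7, alpha_9, alpha_10} form a chain of 5 nodes with a double edge at one end; the terminal node there is the unique long simple root (C_5). A semisimple Lie algebra decomposes uniquely as the direct sum of simple ideals, one per connected component of its Dynkin diagram, so g ≅ C_5 ⊕ C_5 (dimension 55 + 55 = 110).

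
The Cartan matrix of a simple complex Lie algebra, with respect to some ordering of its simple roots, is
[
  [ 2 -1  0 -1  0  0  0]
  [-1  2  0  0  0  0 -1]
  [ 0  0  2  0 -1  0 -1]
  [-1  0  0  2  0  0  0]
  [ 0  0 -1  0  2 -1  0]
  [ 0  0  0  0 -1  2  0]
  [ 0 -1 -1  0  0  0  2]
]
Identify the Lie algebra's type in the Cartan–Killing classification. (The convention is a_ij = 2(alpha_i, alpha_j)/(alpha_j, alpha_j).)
type A_7

The matrix has rank 7 with 2's on the diagonal. Reading the off-diagonal entries as Dynkin edges (a single edge where a_ij = a_ji = -1; a double or triple edge where a_ij * a_ji = 2 or 3), the diagram is a chain of 7 nodes with single edges (A_7). One simple-root ordering that puts it in standard form is (alpha_6, alpha_5, alpha_3, alpha_7, alpha_2, alpha_1, alpha_4). So the algebra is type A_7, i.e. sl(8).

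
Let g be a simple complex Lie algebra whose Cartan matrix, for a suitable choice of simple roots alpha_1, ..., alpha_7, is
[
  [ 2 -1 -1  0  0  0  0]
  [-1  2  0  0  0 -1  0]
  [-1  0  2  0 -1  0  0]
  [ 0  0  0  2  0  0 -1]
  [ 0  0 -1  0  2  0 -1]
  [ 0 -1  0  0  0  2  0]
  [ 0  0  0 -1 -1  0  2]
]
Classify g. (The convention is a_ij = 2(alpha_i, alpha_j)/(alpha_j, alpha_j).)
A_7

The matrix has rank 7 with 2's on the diagonal. Reading the off-diagonal entries as Dynkin edges (a single edge where a_ij = a_ji = -1; a double or triple edge where a_ij * a_ji = 2 or 3), the diagram is a chain of 7 nodes with single edges (A_7). One simple-root ordering that puts it in standard form is (alpha_4, alpha_7, alpha_5, alpha_3, alpha_1, alpha_2, alpha_6). So the algebra is type A_7, i.e. sl(8).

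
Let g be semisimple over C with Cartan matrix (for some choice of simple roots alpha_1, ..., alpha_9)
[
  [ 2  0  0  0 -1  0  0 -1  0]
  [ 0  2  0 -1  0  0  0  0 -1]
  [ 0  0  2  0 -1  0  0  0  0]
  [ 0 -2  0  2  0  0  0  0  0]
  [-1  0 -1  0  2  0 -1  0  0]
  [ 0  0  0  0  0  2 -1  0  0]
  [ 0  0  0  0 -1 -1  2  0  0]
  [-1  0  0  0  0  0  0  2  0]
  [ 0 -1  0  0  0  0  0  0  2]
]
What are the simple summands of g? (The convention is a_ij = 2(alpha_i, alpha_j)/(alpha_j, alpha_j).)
The diagram associated to this matrix has two connected components: the simple roots {alpha_2, alpha_4, alpha_9} form a chain of 3 nodes with a double edge at one end; the terminal node there is the unique long simple root (C_3), and {alpha_1, alpha_3, alpha_5, alpha_6, alpha_7, alpha_8} form a chain of 5 nodes with one extra node attached to the third node from one end (E_6). A semisimple Lie algebra decomposes uniquely as the direct sum of simple ideals, one per connected component of its Dynkin diagram, so g ≅ C_3 ⊕ E_6 (dimension 21 + 78 = 99).

C3 ⊕ E6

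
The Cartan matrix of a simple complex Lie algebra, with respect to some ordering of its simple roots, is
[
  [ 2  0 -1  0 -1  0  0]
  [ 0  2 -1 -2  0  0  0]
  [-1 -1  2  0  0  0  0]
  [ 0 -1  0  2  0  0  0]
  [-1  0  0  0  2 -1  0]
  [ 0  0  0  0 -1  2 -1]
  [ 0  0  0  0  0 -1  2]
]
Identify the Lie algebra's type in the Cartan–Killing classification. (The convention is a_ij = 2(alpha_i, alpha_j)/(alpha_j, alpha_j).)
B_7

The matrix has rank 7 with 2's on the diagonal. Reading the off-diagonal entries as Dynkin edges (a single edge where a_ij = a_ji = -1; a double or triple edge where a_ij * a_ji = 2 or 3), the diagram is a chain of 7 nodes with a double edge at one end; the terminal node there is the unique short simple root (B_7). One simple-root ordering that puts it in standard form is (alpha_7, alpha_6, alpha_5, alpha_1, alpha_3, alpha_2, alpha_4). So the algebra is type B_7, i.e. so(15).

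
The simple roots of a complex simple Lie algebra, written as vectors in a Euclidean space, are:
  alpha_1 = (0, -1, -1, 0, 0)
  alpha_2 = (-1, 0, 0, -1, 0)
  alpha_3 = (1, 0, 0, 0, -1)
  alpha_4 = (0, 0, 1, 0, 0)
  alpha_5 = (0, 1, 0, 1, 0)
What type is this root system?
type B_5

Compute the Cartan integers a_ij = 2(alpha_i, alpha_j)/(alpha_j, alpha_j); the resulting 5x5 Cartan matrix is
[[2, 0, 0, -2, -1], [0, 2, -1, 0, -1], [0, -1, 2, 0, 0], [-1, 0, 0, 2, 0], [-1, -1, 0, 0, 2]].
The roots have two lengths (squared-length ratio 2:1); the short ones are alpha_{4}. The associated Dynkin diagram is a chain of 5 nodes with a double edge at one end; the terminal node there is the unique short simple root (B_5), so the type is B_5 (the algebra so(11)).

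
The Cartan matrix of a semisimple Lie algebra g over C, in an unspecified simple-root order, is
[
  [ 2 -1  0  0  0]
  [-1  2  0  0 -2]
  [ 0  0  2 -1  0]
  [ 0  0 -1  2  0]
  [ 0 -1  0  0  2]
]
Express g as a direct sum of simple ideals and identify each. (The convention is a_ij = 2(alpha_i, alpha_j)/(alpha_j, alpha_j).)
A_2 + B_3

The diagram associated to this matrix has two connected components: the simple roots {alpha_3, alpha_4} form a chain of 2 nodes with single edges (A_2), and {alpha_1, alpha_2, alpha_5} form a chain of 3 nodes with a double edge at one end; the terminal node there is the unique short simple root (B_3). A semisimple Lie algebra decomposes uniquely as the direct sum of simple ideals, one per connected component of its Dynkin diagram, so g ≅ A_2 ⊕ B_3 (dimension 8 + 21 = 29).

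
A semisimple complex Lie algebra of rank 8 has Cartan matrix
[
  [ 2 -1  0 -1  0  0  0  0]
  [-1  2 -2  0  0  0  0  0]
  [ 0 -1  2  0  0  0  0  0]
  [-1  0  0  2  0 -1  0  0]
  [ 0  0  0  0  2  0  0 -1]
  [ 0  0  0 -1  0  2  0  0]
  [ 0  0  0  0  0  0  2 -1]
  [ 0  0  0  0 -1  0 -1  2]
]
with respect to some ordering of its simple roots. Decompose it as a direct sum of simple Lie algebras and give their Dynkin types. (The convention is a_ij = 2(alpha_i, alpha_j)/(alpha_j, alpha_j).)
The diagram associated to this matrix has two connected components: the simple roots {alpha_5, alpha_7, alpha_8} form a chain of 3 nodes with single edges (A_3), and {alpha_1, alpha_2, alpha_3, alpha_4, alpha_6} form a chain of 5 nodes with a double edge at one end; the terminal node there is the unique short simple root (B_5). A semisimple Lie algebra decomposes uniquely as the direct sum of simple ideals, one per connected component of its Dynkin diagram, so g ≅ A_3 ⊕ B_5 (dimension 15 + 55 = 70).

A_3 (sl(4)) + B_5 (so(11))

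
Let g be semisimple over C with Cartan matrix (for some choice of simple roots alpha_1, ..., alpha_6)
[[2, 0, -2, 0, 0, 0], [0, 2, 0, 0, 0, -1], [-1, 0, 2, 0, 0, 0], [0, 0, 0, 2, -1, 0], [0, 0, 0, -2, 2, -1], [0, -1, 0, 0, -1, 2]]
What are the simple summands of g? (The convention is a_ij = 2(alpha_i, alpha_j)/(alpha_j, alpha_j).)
The diagram associated to this matrix has two connected components: the simple roots {alpha_1, alpha_3} form a chain of 2 nodes with a double edge at one end; the terminal node there is the unique short simple root (B_2), and {alpha_2, alpha_4, alpha_5, alpha_6} form a chain of 4 nodes with a double edge at one end; the terminal node there is the unique short simple root (B_4). A semisimple Lie algebra decomposes uniquely as the direct sum of simple ideals, one per connected component of its Dynkin diagram, so g ≅ B_2 ⊕ B_4 (dimension 10 + 36 = 46).

B_2 (so(5)) + B_4 (so(9))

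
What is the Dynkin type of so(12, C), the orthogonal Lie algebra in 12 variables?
This is so(12) with 12 even, which has dimension 12(12-1)/2 = 66 and rank 12/2 = 6. In the classification of classical Lie algebras, the orthogonal algebra so(2n) in an even number of variables has type D_n; here n = 6, so the Dynkin diagram is a chain of 4 nodes with a fork of two nodes at one end (D_6). Hence the type is D_6.

D_6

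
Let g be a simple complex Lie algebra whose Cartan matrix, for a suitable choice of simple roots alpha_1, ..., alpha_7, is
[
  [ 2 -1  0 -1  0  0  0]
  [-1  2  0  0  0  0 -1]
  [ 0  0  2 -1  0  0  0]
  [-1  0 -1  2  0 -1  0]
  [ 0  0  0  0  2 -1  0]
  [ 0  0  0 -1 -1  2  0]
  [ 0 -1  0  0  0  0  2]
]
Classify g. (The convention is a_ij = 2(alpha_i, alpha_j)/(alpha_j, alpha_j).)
E_7

The matrix has rank 7 with 2's on the diagonal. Reading the off-diagonal entries as Dynkin edges (a single edge where a_ij = a_ji = -1; a double or triple edge where a_ij * a_ji = 2 or 3), the diagram is a chain of 6 nodes with one extra node attached to the third node from one end (E_7). One simple-root ordering that puts it in standard form is (alpha_5, alpha_3, alpha_6, alpha_4, alpha_1, alpha_2, alpha_7). So the algebra is type E_7.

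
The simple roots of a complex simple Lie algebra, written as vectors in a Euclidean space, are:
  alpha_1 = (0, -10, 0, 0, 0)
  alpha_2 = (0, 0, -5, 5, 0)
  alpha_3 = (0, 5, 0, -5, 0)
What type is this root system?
C_3

Compute the Cartan integers a_ij = 2(alpha_i, alpha_j)/(alpha_j, alpha_j); the resulting 3x3 Cartan matrix is
[[2, 0, -2], [0, 2, -1], [-1, -1, 2]].
The roots have two lengths (squared-length ratio 2:1); the short ones are alpha_{2,3}. The associated Dynkin diagram is a chain of 3 nodes with a double edge at one end; the terminal node there is the unique long simple root (C_3), so the type is C_3 (the algebra sp(6)).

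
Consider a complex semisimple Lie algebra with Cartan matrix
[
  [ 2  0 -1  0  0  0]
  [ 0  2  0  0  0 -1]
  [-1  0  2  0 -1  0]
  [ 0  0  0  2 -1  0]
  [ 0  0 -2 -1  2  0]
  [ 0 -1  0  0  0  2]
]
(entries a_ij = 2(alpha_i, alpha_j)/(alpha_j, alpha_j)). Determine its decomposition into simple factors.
A_2 (sl(3)) ⊕ F_4

The diagram associated to this matrix has two connected components: the simple roots {alpha_2, alpha_6} form a chain of 2 nodes with single edges (A_2), and {alpha_1, alpha_3, alpha_4, alpha_5} form a chain of 4 nodes with a double edge between the middle two (F_4). A semisimple Lie algebra decomposes uniquely as the direct sum of simple ideals, one per connected component of its Dynkin diagram, so g ≅ A_2 ⊕ F_4 (dimension 8 + 52 = 60).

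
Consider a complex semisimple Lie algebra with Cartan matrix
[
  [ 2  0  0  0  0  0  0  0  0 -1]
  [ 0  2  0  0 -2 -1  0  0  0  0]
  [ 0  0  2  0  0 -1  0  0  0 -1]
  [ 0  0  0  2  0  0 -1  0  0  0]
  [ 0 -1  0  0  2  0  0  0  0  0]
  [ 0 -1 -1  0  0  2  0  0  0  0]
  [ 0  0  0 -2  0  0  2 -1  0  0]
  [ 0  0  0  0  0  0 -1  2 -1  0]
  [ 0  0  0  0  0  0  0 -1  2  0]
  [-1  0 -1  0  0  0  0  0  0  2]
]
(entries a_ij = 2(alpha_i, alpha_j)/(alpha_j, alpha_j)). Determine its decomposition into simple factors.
The diagram associated to this matrix has two connected components: the simple roots {alpha_4, alpha_7, alpha_8, alpha_9} form a chain of 4 nodes with a double edge at one end; the terminal node there is the unique short simple root (B_4), and {alpha_1, alpha_2, alpha_3, alpha_5, alpha_6, alpha_10} form a chain of 6 nodes with a double edge at one end; the terminal node there is the unique short simple root (B_6). A semisimple Lie algebra decomposes uniquely as the direct sum of simple ideals, one per connected component of its Dynkin diagram, so g ≅ B_4 ⊕ B_6 (dimension 36 + 78 = 114).

B4 + B6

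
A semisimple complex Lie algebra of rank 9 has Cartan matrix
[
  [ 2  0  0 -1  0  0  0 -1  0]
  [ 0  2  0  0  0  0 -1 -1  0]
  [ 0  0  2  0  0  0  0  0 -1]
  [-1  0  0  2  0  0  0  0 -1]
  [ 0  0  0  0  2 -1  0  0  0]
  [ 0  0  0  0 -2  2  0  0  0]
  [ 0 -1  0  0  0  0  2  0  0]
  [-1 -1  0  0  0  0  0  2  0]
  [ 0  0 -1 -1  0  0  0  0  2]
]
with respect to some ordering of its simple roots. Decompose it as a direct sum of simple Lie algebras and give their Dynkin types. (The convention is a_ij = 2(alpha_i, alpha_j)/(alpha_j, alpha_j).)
The diagram associated to this matrix has two connected components: the simple roots {alpha_1, alpha_2, alpha_3, alpha_4, alpha_7, alpha_8, alpha_9} form a chain of 7 nodes with single edges (A_7), and {alpha_5, alpha_6} form a chain of 2 nodes with a double edge at one end; the terminal node there is the unique short simple root (B_2). A semisimple Lie algebra decomposes uniquely as the direct sum of simple ideals, one per connected component of its Dynkin diagram, so g ≅ A_7 ⊕ B_2 (dimension 63 + 10 = 73).

A_7 (sl(8)) + B_2 (so(5))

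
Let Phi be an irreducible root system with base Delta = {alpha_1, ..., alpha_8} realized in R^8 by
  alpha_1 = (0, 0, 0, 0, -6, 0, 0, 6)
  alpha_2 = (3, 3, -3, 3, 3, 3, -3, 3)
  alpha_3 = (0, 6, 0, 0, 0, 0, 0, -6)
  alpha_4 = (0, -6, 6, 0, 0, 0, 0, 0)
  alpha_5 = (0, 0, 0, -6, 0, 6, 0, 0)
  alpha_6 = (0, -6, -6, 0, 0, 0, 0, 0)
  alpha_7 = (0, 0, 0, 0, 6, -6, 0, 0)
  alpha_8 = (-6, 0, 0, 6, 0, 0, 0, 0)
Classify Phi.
Compute the Cartan integers a_ij = 2(alpha_i, alpha_j)/(alpha_j, alpha_j); the resulting 8x8 Cartan matrix is
[[2, 0, -1, 0, 0, 0, -1, 0], [0, 2, 0, -1, 0, 0, 0, 0], [-1, 0, 2, -1, 0, -1, 0, 0], [0, -1, -1, 2, 0, 0, 0, 0], [0, 0, 0, 0, 2, 0, -1, -1], [0, 0, -1, 0, 0, 2, 0, 0], [-1, 0, 0, 0, -1, 0, 2, 0], [0, 0, 0, 0, -1, 0, 0, 2]].
All simple roots have the same length, so the diagram is simply laced. The associated Dynkin diagram is a chain of 7 nodes with one extra node attached to the third node from one end (E_8), so the type is E_8.

type E_8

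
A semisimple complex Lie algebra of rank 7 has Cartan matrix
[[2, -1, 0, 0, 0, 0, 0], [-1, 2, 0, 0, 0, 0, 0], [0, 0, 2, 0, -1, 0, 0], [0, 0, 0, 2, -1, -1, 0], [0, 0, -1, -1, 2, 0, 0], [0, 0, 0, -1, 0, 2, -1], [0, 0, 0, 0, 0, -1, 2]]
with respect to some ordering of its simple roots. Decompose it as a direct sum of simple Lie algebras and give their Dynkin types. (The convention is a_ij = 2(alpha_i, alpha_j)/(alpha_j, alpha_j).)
A_2 ⊕ A_5

The diagram associated to this matrix has two connected components: the simple roots {alpha_1, alpha_2} form a chain of 2 nodes with single edges (A_2), and {alpha_3, alpha_4, alpha_5, alpha_6, alpha_7} form a chain of 5 nodes with single edges (A_5). A semisimple Lie algebra decomposes uniquely as the direct sum of simple ideals, one per connected component of its Dynkin diagram, so g ≅ A_2 ⊕ A_5 (dimension 8 + 35 = 43).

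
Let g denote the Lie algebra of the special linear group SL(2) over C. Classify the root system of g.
A1

This is sl(2), which has dimension 2^2 - 1 = 3 and rank 2 - 1 = 1 (a Cartan subalgebra is the diagonal traceless matrices). In the classification of classical Lie algebras, the special linear algebra sl(n+1) has type A_n; here n = 1, so the Dynkin diagram is a chain of 1 nodes with single edges (A_1). Hence the type is A_1.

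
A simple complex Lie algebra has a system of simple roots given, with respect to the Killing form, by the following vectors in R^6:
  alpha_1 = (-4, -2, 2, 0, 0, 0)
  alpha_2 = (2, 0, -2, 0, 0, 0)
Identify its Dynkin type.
Compute the Cartan integers a_ij = 2(alpha_i, alpha_j)/(alpha_j, alpha_j); the resulting 2x2 Cartan matrix is
[[2, -3], [-1, 2]].
The roots have two lengths (squared-length ratio 3:1); the short ones are alpha_{2}. The associated Dynkin diagram is two nodes joined by a triple edge (G_2), so the type is G_2.

G_2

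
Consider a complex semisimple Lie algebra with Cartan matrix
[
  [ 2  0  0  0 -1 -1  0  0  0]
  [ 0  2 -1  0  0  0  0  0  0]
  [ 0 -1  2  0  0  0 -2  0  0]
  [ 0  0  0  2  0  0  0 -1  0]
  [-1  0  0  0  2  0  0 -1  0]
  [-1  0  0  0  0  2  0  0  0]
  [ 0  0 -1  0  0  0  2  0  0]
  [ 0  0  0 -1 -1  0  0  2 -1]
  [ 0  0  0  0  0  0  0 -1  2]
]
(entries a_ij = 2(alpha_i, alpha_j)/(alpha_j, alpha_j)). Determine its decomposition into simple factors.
The diagram associated to this matrix has two connected components: the simple roots {alpha_2, alpha_3, alpha_7} form a chain of 3 nodes with a double edge at one end; the terminal node there is the unique short simple root (B_3), and {alpha_1, alpha_4, alpha_5, alpha_6, alpha_8, alpha_9} form a chain of 4 nodes with a fork of two nodes at one end (D_6). A semisimple Lie algebra decomposes uniquely as the direct sum of simple ideals, one per connected component of its Dynkin diagram, so g ≅ B_3 ⊕ D_6 (dimension 21 + 66 = 87).

B_3 (so(7)) ⊕ D_6 (so(12))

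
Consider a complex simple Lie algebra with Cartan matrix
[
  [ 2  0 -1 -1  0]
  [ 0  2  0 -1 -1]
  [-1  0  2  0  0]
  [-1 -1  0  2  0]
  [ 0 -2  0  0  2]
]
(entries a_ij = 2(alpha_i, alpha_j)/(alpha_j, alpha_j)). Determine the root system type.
C_5 (sp(10))

The matrix has rank 5 with 2's on the diagonal. Reading the off-diagonal entries as Dynkin edges (a single edge where a_ij = a_ji = -1; a double or triple edge where a_ij * a_ji = 2 or 3), the diagram is a chain of 5 nodes with a double edge at one end; the terminal node there is the unique long simple root (C_5). One simple-root ordering that puts it in standard form is (alpha_3, alpha_1, alpha_4, alpha_2, alpha_5). So the algebra is type C_5, i.e. sp(10).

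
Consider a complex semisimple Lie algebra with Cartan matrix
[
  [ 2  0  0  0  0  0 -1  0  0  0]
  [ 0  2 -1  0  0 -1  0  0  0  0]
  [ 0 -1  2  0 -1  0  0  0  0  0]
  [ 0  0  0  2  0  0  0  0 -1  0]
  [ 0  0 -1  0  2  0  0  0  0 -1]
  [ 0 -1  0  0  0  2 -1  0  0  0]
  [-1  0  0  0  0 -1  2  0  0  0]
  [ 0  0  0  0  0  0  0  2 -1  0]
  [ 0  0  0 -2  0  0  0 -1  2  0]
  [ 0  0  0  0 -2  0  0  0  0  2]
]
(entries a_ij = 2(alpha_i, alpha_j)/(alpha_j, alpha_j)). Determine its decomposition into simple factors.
The diagram associated to this matrix has two connected components: the simple roots {alpha_4, alpha_8, alpha_9} form a chain of 3 nodes with a double edge at one end; the terminal node there is the unique short simple root (B_3), and {alpha_1, alpha_2, alpha_3, alpha_5, alpha_6, alpha_7, alpha_10} form a chain of 7 nodes with a double edge at one end; the terminal node there is the unique long simple root (C_7). A semisimple Lie algebra decomposes uniquely as the direct sum of simple ideals, one per connected component of its Dynkin diagram, so g ≅ B_3 ⊕ C_7 (dimension 21 + 105 = 126).

B_3 (so(7)) + C_7 (sp(14))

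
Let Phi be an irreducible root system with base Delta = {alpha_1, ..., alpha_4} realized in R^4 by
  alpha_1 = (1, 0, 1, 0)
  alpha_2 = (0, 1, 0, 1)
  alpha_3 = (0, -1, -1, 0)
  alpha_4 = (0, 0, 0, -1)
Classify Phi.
B_4

Compute the Cartan integers a_ij = 2(alpha_i, alpha_j)/(alpha_j, alpha_j); the resulting 4x4 Cartan matrix is
[[2, 0, -1, 0], [0, 2, -1, -2], [-1, -1, 2, 0], [0, -1, 0, 2]].
The roots have two lengths (squared-length ratio 2:1); the short ones are alpha_{4}. The associated Dynkin diagram is a chain of 4 nodes with a double edge at one end; the terminal node there is the unique short simple root (B_4), so the type is B_4 (the algebra so(9)).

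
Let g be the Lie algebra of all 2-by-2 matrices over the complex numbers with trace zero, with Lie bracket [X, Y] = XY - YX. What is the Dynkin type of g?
This is sl(2), which has dimension 2^2 - 1 = 3 and rank 2 - 1 = 1 (a Cartan subalgebra is the diagonal traceless matrices). In the classification of classical Lie algebras, the special linear algebra sl(n+1) has type A_n; here n = 1, so the Dynkin diagram is a chain of 1 nodes with single edges (A_1). Hence the type is A_1.

A1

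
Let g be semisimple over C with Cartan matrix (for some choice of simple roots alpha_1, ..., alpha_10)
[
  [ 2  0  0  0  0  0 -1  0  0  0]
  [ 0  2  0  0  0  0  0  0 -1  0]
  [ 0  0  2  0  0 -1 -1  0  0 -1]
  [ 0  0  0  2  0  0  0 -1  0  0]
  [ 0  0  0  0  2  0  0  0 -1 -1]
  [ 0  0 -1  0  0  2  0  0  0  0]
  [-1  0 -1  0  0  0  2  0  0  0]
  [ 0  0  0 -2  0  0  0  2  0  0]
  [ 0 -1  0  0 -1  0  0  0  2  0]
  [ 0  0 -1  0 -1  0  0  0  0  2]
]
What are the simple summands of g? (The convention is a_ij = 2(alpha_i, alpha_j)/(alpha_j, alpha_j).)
B_2 ⊕ E_8

The diagram associated to this matrix has two connected components: the simple roots {alpha_4, alpha_8} form a chain of 2 nodes with a double edge at one end; the terminal node there is the unique short simple root (B_2), and {alpha_1, alpha_2, alpha_3, alpha_5, alpha_6, alpha_7, alpha_9, alpha_10} form a chain of 7 nodes with one extra node attached to the third node from one end (E_8). A semisimple Lie algebra decomposes uniquely as the direct sum of simple ideals, one per connected component of its Dynkin diagram, so g ≅ B_2 ⊕ E_8 (dimension 10 + 248 = 258).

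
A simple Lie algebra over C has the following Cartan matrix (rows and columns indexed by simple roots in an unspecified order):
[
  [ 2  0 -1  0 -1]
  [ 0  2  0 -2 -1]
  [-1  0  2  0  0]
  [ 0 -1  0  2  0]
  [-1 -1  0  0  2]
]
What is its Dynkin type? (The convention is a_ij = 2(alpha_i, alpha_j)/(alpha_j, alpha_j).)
B_5 (so(11))

The matrix has rank 5 with 2's on the diagonal. Reading the off-diagonal entries as Dynkin edges (a single edge where a_ij = a_ji = -1; a double or triple edge where a_ij * a_ji = 2 or 3), the diagram is a chain of 5 nodes with a double edge at one end; the terminal node there is the unique short simple root (B_5). One simple-root ordering that puts it in standard form is (alpha_3, alpha_1, alpha_5, alpha_2, alpha_4). So the algebra is type B_5, i.e. so(11).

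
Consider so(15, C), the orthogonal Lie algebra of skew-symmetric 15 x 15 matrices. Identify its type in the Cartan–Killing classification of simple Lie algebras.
B_7 (so(15))

This is so(15) with 15 odd, which has dimension 15(15-1)/2 = 105 and rank (15-1)/2 = 7. In the classification of classical Lie algebras, the orthogonal algebra so(2n+1) in an odd number of variables has type B_n; here n = 7, so the Dynkin diagram is a chain of 7 nodes with a double edge at one end; the terminal node there is the unique short simple root (B_7). Hence the type is B_7.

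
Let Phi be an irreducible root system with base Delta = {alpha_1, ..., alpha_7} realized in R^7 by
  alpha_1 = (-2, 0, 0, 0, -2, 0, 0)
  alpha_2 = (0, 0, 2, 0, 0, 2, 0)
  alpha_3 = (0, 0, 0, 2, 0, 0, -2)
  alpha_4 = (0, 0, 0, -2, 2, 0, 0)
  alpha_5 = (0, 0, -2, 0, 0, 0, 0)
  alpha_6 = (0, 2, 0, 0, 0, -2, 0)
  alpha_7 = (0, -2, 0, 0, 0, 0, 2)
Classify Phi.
Compute the Cartan integers a_ij = 2(alpha_i, alpha_j)/(alpha_j, alpha_j); the resulting 7x7 Cartan matrix is
[[2, 0, 0, -1, 0, 0, 0], [0, 2, 0, 0, -2, -1, 0], [0, 0, 2, -1, 0, 0, -1], [-1, 0, -1, 2, 0, 0, 0], [0, -1, 0, 0, 2, 0, 0], [0, -1, 0, 0, 0, 2, -1], [0, 0, -1, 0, 0, -1, 2]].
The roots have two lengths (squared-length ratio 2:1); the short ones are alpha_{5}. The associated Dynkin diagram is a chain of 7 nodes with a double edge at one end; the terminal node there is the unique short simple root (B_7), so the type is B_7 (the algebra so(15)).

type B_7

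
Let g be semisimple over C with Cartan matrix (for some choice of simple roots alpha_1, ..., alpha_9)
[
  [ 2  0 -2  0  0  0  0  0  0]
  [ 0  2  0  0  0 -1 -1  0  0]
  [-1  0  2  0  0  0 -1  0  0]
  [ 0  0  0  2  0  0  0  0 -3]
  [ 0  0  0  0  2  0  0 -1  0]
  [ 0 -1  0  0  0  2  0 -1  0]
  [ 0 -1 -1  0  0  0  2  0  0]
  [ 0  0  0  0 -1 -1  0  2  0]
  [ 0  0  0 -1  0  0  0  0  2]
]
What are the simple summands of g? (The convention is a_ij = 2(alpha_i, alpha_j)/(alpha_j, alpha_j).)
type C_7 + type G_2

The diagram associated to this matrix has two connected components: the simple roots {alpha_1, alpha_2, alpha_3, alpha_5, alpha_6, alpha_7, alpha_8} form a chain of 7 nodes with a double edge at one end; the terminal node there is the unique long simple root (C_7), and {alpha_4, alpha_9} form two nodes joined by a triple edge (G_2). A semisimple Lie algebra decomposes uniquely as the direct sum of simple ideals, one per connected component of its Dynkin diagram, so g ≅ C_7 ⊕ G_2 (dimension 105 + 14 = 119).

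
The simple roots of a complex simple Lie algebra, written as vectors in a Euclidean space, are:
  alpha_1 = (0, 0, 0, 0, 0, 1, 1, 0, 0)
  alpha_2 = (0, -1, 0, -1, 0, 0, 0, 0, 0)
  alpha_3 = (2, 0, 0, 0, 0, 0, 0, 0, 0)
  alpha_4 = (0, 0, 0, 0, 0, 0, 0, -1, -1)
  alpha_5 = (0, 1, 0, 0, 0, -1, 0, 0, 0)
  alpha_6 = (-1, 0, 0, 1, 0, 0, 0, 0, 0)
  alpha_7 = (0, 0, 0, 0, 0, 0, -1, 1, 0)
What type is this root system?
type C_7

Compute the Cartan integers a_ij = 2(alpha_i, alpha_j)/(alpha_j, alpha_j); the resulting 7x7 Cartan matrix is
[[2, 0, 0, 0, -1, 0, -1], [0, 2, 0, 0, -1, -1, 0], [0, 0, 2, 0, 0, -2, 0], [0, 0, 0, 2, 0, 0, -1], [-1, -1, 0, 0, 2, 0, 0], [0, -1, -1, 0, 0, 2, 0], [-1, 0, 0, -1, 0, 0, 2]].
The roots have two lengths (squared-length ratio 2:1); the short ones are alpha_{1,2,4,5,6,7}. The associated Dynkin diagram is a chain of 7 nodes with a double edge at one end; the terminal node there is the unique long simple root (C_7), so the type is C_7 (the algebra sp(14)).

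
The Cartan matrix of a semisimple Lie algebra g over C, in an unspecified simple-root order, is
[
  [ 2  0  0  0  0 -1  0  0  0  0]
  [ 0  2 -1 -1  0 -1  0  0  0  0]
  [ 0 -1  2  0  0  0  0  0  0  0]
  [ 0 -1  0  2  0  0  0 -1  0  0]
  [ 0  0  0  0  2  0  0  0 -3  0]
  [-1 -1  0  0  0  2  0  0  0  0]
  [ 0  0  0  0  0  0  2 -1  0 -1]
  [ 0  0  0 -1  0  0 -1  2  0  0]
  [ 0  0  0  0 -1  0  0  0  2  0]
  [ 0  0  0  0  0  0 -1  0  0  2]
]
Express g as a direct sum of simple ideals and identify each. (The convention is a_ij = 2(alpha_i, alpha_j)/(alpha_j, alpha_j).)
The diagram associated to this matrix has two connected components: the simple roots {alpha_1, alpha_2, alpha_3, alpha_4, alpha_6, alpha_7, alpha_8, alpha_10} form a chain of 7 nodes with one extra node attached to the third node from one end (E_8), and {alpha_5, alpha_9} form two nodes joined by a triple edge (G_2). A semisimple Lie algebra decomposes uniquely as the direct sum of simple ideals, one per connected component of its Dynkin diagram, so g ≅ E_8 ⊕ G_2 (dimension 248 + 14 = 262).

E8 + G2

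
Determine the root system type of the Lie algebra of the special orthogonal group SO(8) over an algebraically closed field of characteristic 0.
This is so(8) with 8 even, which has dimension 8(8-1)/2 = 28 and rank 8/2 = 4. In the classification of classical Lie algebras, the orthogonal algebra so(2n) in an even number of variables has type D_n; here n = 4, so the Dynkin diagram is a chain of 2 nodes with a fork of two nodes at one end (D_4). Hence the type is D_4.

D_4 (so(8))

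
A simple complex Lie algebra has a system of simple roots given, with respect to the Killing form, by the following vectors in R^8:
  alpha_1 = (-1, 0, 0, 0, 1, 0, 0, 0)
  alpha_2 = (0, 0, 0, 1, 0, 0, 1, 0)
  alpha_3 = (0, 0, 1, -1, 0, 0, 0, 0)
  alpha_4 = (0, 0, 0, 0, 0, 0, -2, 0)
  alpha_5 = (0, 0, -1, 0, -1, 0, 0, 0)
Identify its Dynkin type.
Compute the Cartan integers a_ij = 2(alpha_i, alpha_j)/(alpha_j, alpha_j); the resulting 5x5 Cartan matrix is
[[2, 0, 0, 0, -1], [0, 2, -1, -1, 0], [0, -1, 2, 0, -1], [0, -2, 0, 2, 0], [-1, 0, -1, 0, 2]].
The roots have two lengths (squared-length ratio 2:1); the short ones are alpha_{1,2,3,5}. The associated Dynkin diagram is a chain of 5 nodes with a double edge at one end; the terminal node there is the unique long simple root (C_5), so the type is C_5 (the algebra sp(10)).

C5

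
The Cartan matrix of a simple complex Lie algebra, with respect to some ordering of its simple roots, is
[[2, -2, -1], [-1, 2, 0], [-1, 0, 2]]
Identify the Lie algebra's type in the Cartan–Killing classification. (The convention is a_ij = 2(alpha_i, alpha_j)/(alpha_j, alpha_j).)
The matrix has rank 3 with 2's on the diagonal. Reading the off-diagonal entries as Dynkin edges (a single edge where a_ij = a_ji = -1; a double or triple edge where a_ij * a_ji = 2 or 3), the diagram is a chain of 3 nodes with a double edge at one end; the terminal node there is the unique short simple root (B_3). One simple-root ordering that puts it in standard form is (alpha_3, alpha_1, alpha_2). So the algebra is type B_3, i.e. so(7).

type B_3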